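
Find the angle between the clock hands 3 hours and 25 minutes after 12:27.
First find the time 3 hours and 25 minutes after 12:27.
Total minutes: 12 x 60 + 27 + 3 x 60 + 25 = 952.
952 mod 720 = 232 minutes = 3:52.
Now compute the angle at 3:52:
Hour hand: 3 x 30 + 52 x 0.5 = 116 degrees
Minute hand: 52 x 6 = 312 degrees
Difference: |116 - 312| = 196 degrees
Smaller angle: 360 - 196 = 164 degrees

Final answer: 164 degrees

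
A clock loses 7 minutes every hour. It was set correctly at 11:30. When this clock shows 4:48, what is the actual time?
For every 60 true minutes, the faulty clock advances 53 minutes, so 1 faulty-clock minute corresponds to 60/53 true minutes.
From 11:30 to 4:48 on the faulty dial is 318 minutes.
True elapsed: 318 x 60/53 = 360 minutes = 6 hours.
True time: 11:30 + 6 hours = 5:30.

Final answer: 5:30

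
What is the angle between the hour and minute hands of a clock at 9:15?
Hour hand position: 9 x 30 + 15 x 0.5 = 277.5 degrees
Minute hand position: 15 x 6 = 90 degrees
Difference: |277.5 - 90| = 187.5 degrees
Since 187.5 > 180, the smaller angle is 360 - 187.5 = 172.5 degrees

Final answer: 172.5 degrees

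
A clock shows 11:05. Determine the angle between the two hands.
Hour hand position: 11 x 30 + 5 x 0.5 = 332.5 degrees
Minute hand position: 5 x 6 = 30 degrees
Difference: |332.5 - 30| = 302.5 degrees
Since 302.5 > 180, the smaller angle is 360 - 302.5 = 57.5 degrees

Final answer: 57.5 degrees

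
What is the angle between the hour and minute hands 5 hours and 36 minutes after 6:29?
First find the time 5 hours and 36 minutes after 6:29.
Total minutes: 6 x 60 + 29 + 5 x 60 + 36 = 725.
725 mod 720 = 5 minutes = 12:05.
Now compute the angle at 12:05:
Hour hand: 0 x 30 + 5 x 0.5 = 2.5 degrees
Minute hand: 5 x 6 = 30 degrees
Difference: |2.5 - 30| = 27.5 degrees
The angle is 27.5 degrees

Final answer: 27.5 degrees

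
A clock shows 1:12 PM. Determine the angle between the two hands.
Hour hand position: 1 x 30 + 12 x 0.5 = 36 degrees
Minute hand position: 12 x 6 = 72 degrees
Difference: |36 - 72| = 36 degrees
The angle between the hands is 36 degrees

Final answer: 36 degrees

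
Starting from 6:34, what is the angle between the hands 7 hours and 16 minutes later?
First find the time 7 hours and 16 minutes after 6:34.
Total minutes: 6 x 60 + 34 + 7 x 60 + 16 = 830.
830 mod 720 = 110 minutes = 1:50.
Now compute the angle at 1:50:
Hour hand: 1 x 30 + 50 x 0.5 = 55 degrees
Minute hand: 50 x 6 = 300 degrees
Difference: |55 - 300| = 245 degrees
Smaller angle: 360 - 245 = 115 degrees

Final answer: 115 degrees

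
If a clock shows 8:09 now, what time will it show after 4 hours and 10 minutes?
Starting time: 8:09
Adding 10 minutes to 9 minutes: 9 + 10 = 19 minutes
Adding 4 hours: 8 + 4 = 12
Final time: 12:19

Final answer: 12:19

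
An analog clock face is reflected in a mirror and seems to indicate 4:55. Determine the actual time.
Reflection across the vertical (12-6) axis maps a hand at angle A degrees to (360 - A) degrees, which sends a reading of T minutes past 12:00 to (720 - T) minutes past 12:00.
Mirror reads 4:55 = 295 minutes past 12:00.
Actual time: (720 - 295) mod 720 = 425 minutes = 7:05.

Final answer: 7:05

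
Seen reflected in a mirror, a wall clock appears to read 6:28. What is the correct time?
Reflection across the vertical (12-6) axis maps a hand at angle A degrees to (360 - A) degrees, which sends a reading of T minutes past 12:00 to (720 - T) minutes past 12:00.
Mirror reads 6:28 = 388 minutes past 12:00.
Actual time: (720 - 388) mod 720 = 332 minutes = 5:32.

Final answer: 5:32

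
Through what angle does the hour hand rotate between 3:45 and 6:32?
The hour hand moves 0.5 degrees per minute.
Time elapsed: 6:32 - 3:45 = 167 minutes
Angular displacement: 167 x 0.5 = 83.5 degrees

Final answer: 83.5 degrees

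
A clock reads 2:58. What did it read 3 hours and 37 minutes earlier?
Starting time: 2:58 = 178 total minutes past 12:00
Subtracting: 3 hours and 37 minutes = 217 minutes
178 - 217 = -39 (negative, add 12 hours = 720) = 681 minutes
= 11 hours and 21 minutes past 12:00 = 11:21

Final answer: 11:21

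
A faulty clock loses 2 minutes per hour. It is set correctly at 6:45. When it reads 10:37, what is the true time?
For every 60 true minutes, the faulty clock advances 58 minutes, so 1 faulty-clock minute corresponds to 60/58 true minutes.
From 6:45 to 10:37 on the faulty dial is 232 minutes.
True elapsed: 232 x 60/58 = 240 minutes = 4 hours.
True time: 6:45 + 4 hours = 10:45.

Final answer: 10:45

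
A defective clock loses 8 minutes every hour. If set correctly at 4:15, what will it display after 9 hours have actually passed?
For every 60 true minutes, the faulty clock advances 60 - 8 = 52 minutes.
True elapsed: 9 hours = 540 minutes.
Faulty clock advances: 540 x 52/60 = 468 minutes (drift: 72 minutes behind).
Shown time: 4:15 + 468 minutes = 12:03.

Final answer: 12:03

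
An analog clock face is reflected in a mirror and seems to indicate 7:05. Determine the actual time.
Reflection across the vertical (12-6) axis maps a hand at angle A degrees to (360 - A) degrees, which sends a reading of T minutes past 12:00 to (720 - T) minutes past 12:00.
Mirror reads 7:05 = 425 minutes past 12:00.
Actual time: (720 - 425) mod 720 = 295 minutes = 4:55.

Final answer: 4:55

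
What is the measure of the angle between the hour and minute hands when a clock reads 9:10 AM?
Hour hand position: 9 x 30 + 10 x 0.5 = 275 degrees
Minute hand position: 10 x 6 = 60 degrees
Difference: |275 - 60| = 215 degrees
Since 215 > 180, the smaller angle is 360 - 215 = 145 degrees

Final answer: 145 degrees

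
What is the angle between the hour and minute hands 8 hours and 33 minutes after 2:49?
First find the time 8 hours and 33 minutes after 2:49.
Total minutes: 2 x 60 + 49 + 8 x 60 + 33 = 682.
682 mod 720 = 682 minutes = 11:22.
Now compute the angle at 11:22:
Hour hand: 11 x 30 + 22 x 0.5 = 341 degrees
Minute hand: 22 x 6 = 132 degrees
Difference: |341 - 132| = 209 degrees
Smaller angle: 360 - 209 = 151 degrees

Final answer: 151 degrees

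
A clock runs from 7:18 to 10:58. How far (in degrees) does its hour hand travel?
The hour hand moves 0.5 degrees per minute.
Time elapsed: 10:58 - 7:18 = 220 minutes
Angular displacement: 220 x 0.5 = 110 degrees

Final answer: 110 degrees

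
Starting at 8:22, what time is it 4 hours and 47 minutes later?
Starting time: 8:22
Adding 47 minutes to 22 minutes: 22 + 47 = 69 minutes = 1 hour and 9 minutes
Adding 4 hours: 8 + 4 + 1 (carry) = 13 - 12 = 1
Final time: 1:09

Final answer: 1:09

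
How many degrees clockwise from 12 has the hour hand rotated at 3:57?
The hour hand moves 30 degrees per hour and 0.5 degrees per minute.
At 3:57: (3) x 30 + 57 x 0.5 = 90 + 28.5 = 118.5 degrees

Final answer: 118.5 degrees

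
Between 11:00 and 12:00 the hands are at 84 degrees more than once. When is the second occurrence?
At t minutes past 11:00, the hour hand is at 30 x 11 + 0.5t degrees and the minute hand is at 6t degrees.
The smaller angle between them is 84 degrees when |30H - 5.5t| = 84 or |30H - 5.5t| = 276.
With H = 11, solve 30 x 11 - 5.5t = +/- target for each target:
  t = (30 x 11 - 84) / 5.5 = 44.73
  t = (30 x 11 + 84) / 5.5 = 75.27 (outside (0, 60))
  t = (30 x 11 - 276) / 5.5 = 9.82
  t = (30 x 11 + 276) / 5.5 = 110.18 (outside (0, 60))
Valid solutions in (0, 60): {9.82, 44.73} minutes.
The second occurrence is t = 44.73 minutes.
The hands form a 84-degree angle at 44.73 minutes past 11:00.

Final answer: 44.73 minutes past 11:00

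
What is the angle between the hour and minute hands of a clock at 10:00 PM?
Hour hand position: 10 x 30 + 0 x 0.5 = 300 degrees
Minute hand position: 0 x 6 = 0 degrees
Difference: |300 - 0| = 300 degrees
Since 300 > 180, the smaller angle is 360 - 300 = 60 degrees

Final answer: 60 degrees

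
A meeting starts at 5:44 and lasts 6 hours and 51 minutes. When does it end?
Starting time: 5:44
Adding 51 minutes to 44 minutes: 44 + 51 = 95 minutes = 1 hour and 35 minutes
Adding 6 hours: 5 + 6 + 1 (carry) = 12
Final time: 12:35

Final answer: 12:35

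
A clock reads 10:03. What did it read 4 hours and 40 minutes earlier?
Starting time: 10:03 = 603 total minutes past 12:00
Subtracting: 4 hours and 40 minutes = 280 minutes
603 - 280 = 323 minutes
= 5 hours and 23 minutes past 12:00 = 5:23

Final answer: 5:23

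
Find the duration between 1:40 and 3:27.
From 1:40 to 3:27:
(3 x 60 + 27) - (1 x 60 + 40) = 207 - 100 = 107 minutes
= 1 hour and 47 minutes

Final answer: 1 hour and 47 minutes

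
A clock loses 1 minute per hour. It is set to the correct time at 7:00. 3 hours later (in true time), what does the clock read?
For every 60 true minutes, the faulty clock advances 60 - 1 = 59 minutes.
True elapsed: 3 hours = 180 minutes.
Faulty clock advances: 180 x 59/60 = 177 minutes (drift: 3 minutes behind).
Shown time: 7:00 + 177 minutes = 9:57.

Final answer: 9:57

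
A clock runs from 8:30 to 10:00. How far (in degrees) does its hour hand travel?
The hour hand moves 0.5 degrees per minute.
Time elapsed: 10:00 - 8:30 = 90 minutes
Angular displacement: 90 x 0.5 = 45 degrees

Final answer: 45 degrees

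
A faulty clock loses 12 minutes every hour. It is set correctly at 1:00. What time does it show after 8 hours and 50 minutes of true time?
For every 60 true minutes, the faulty clock advances 60 - 12 = 48 minutes.
True elapsed: 8 hours and 50 minutes = 530 minutes.
Faulty clock advances: 530 x 48/60 = 424 minutes (drift: 106 minutes behind).
Shown time: 1:00 + 424 minutes = 8:04.

Final answer: 8:04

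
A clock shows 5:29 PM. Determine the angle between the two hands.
Hour hand position: 5 x 30 + 29 x 0.5 = 164.5 degrees
Minute hand position: 29 x 6 = 174 degrees
Difference: |164.5 - 174| = 9.5 degrees
The angle between the hands is 9.5 degrees

Final answer: 9.5 degrees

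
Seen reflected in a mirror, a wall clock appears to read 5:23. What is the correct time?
Reflection across the vertical (12-6) axis maps a hand at angle A degrees to (360 - A) degrees, which sends a reading of T minutes past 12:00 to (720 - T) minutes past 12:00.
Mirror reads 5:23 = 323 minutes past 12:00.
Actual time: (720 - 323) mod 720 = 397 minutes = 6:37.

Final answer: 6:37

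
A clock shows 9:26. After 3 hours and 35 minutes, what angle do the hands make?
First find the time 3 hours and 35 minutes after 9:26.
Total minutes: 9 x 60 + 26 + 3 x 60 + 35 = 781.
781 mod 720 = 61 minutes = 1:01.
Now compute the angle at 1:01:
Hour hand: 1 x 30 + 1 x 0.5 = 30.5 degrees
Minute hand: 1 x 6 = 6 degrees
Difference: |30.5 - 6| = 24.5 degrees
The angle is 24.5 degrees

Final answer: 24.5 degrees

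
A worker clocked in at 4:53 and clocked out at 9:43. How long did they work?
From 4:53 to 9:43:
(9 x 60 + 43) - (4 x 60 + 53) = 583 - 293 = 290 minutes
= 4 hours and 50 minutes

Final answer: 4 hours and 50 minutes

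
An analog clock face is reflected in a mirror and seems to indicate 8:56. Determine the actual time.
Reflection across the vertical (12-6) axis maps a hand at angle A degrees to (360 - A) degrees, which sends a reading of T minutes past 12:00 to (720 - T) minutes past 12:00.
Mirror reads 8:56 = 536 minutes past 12:00.
Actual time: (720 - 536) mod 720 = 184 minutes = 3:04.

Final answer: 3:04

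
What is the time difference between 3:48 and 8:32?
From 3:48 to 8:32:
(8 x 60 + 32) - (3 x 60 + 48) = 512 - 228 = 284 minutes
= 4 hours and 44 minutes

Final answer: 4 hours and 44 minutes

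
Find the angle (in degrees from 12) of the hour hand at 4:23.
The hour hand moves 30 degrees per hour and 0.5 degrees per minute.
At 4:23: (4) x 30 + 23 x 0.5 = 120 + 11.5 = 131.5 degrees

Final answer: 131.5 degrees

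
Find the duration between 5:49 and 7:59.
From 5:49 to 7:59:
(7 x 60 + 59) - (5 x 60 + 49) = 479 - 349 = 130 minutes
= 2 hours and 10 minutes

Final answer: 2 hours and 10 minutes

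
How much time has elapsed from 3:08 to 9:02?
From 3:08 to 9:02:
(9 x 60 + 2) - (3 x 60 + 8) = 542 - 188 = 354 minutes
= 5 hours and 54 minutes

Final answer: 5 hours and 54 minutes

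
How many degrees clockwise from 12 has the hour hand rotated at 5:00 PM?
The hour hand moves 30 degrees per hour and 0.5 degrees per minute.
At 5:00: (5) x 30 + 0 x 0.5 = 150 + 0 = 150 degrees

Final answer: 150 degrees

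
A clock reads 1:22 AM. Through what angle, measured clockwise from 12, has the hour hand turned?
The hour hand moves 30 degrees per hour and 0.5 degrees per minute.
At 1:22: (1) x 30 + 22 x 0.5 = 30 + 11 = 41 degrees

Final answer: 41 degrees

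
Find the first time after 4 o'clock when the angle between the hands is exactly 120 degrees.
At t minutes past 4:00, the hour hand is at 30 x 4 + 0.5t degrees and the minute hand is at 6t degrees.
The smaller angle between them is 120 degrees when |30H - 5.5t| = 120 or |30H - 5.5t| = 240.
With H = 4, solve 30 x 4 - 5.5t = +/- target for each target:
  t = (30 x 4 - 120) / 5.5 = 0 (outside (0, 60))
  t = (30 x 4 + 120) / 5.5 = 43.64
  t = (30 x 4 - 240) / 5.5 = -21.82 (outside (0, 60))
  t = (30 x 4 + 240) / 5.5 = 65.45 (outside (0, 60))
Valid solutions in (0, 60): {43.64} minutes.
The first occurrence is t = 43.64 minutes.
The hands form a 120-degree angle at 43.64 minutes past 4:00.

Final answer: 43.64 minutes past 4:00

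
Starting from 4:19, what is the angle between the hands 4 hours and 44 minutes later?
First find the time 4 hours and 44 minutes after 4:19.
Total minutes: 4 x 60 + 19 + 4 x 60 + 44 = 543.
543 mod 720 = 543 minutes = 9:03.
Now compute the angle at 9:03:
Hour hand: 9 x 30 + 3 x 0.5 = 271.5 degrees
Minute hand: 3 x 6 = 18 degrees
Difference: |271.5 - 18| = 253.5 degrees
Smaller angle: 360 - 253.5 = 106.5 degrees

Final answer: 106.5 degrees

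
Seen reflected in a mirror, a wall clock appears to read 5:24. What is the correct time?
Reflection across the vertical (12-6) axis maps a hand at angle A degrees to (360 - A) degrees, which sends a reading of T minutes past 12:00 to (720 - T) minutes past 12:00.
Mirror reads 5:24 = 324 minutes past 12:00.
Actual time: (720 - 324) mod 720 = 396 minutes = 6:36.

Final answer: 6:36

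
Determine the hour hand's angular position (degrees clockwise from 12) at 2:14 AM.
The hour hand moves 30 degrees per hour and 0.5 degrees per minute.
At 2:14: (2) x 30 + 14 x 0.5 = 60 + 7 = 67 degrees

Final answer: 67 degrees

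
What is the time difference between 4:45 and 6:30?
From 4:45 to 6:30:
(6 x 60 + 30) - (4 x 60 + 45) = 390 - 285 = 105 minutes
= 1 hour and 45 minutes

Final answer: 1 hour and 45 minutes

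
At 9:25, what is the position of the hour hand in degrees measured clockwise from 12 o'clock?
The hour hand moves 30 degrees per hour and 0.5 degrees per minute.
At 9:25: (9) x 30 + 25 x 0.5 = 270 + 12.5 = 282.5 degrees

Final answer: 282.5 degrees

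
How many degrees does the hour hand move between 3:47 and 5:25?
The hour hand moves 0.5 degrees per minute.
Time elapsed: 5:25 - 3:47 = 98 minutes
Angular displacement: 98 x 0.5 = 49 degrees

Final answer: 49 degrees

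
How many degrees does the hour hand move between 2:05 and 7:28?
The hour hand moves 0.5 degrees per minute.
Time elapsed: 7:28 - 2:05 = 323 minutes
Angular displacement: 323 x 0.5 = 161.5 degrees

Final answer: 161.5 degrees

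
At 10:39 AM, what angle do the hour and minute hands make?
Hour hand position: 10 x 30 + 39 x 0.5 = 319.5 degrees
Minute hand position: 39 x 6 = 234 degrees
Difference: |319.5 - 234| = 85.5 degrees
The angle between the hands is 85.5 degrees

Final answer: 85.5 degrees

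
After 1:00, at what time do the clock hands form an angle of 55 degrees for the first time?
At t minutes past 1:00, the hour hand is at 30 x 1 + 0.5t degrees and the minute hand is at 6t degrees.
The smaller angle between them is 55 degrees when |30H - 5.5t| = 55 or |30H - 5.5t| = 305.
With H = 1, solve 30 x 1 - 5.5t = +/- target for each target:
  t = (30 x 1 - 55) / 5.5 = -4.55 (outside (0, 60))
  t = (30 x 1 + 55) / 5.5 = 15.45
  t = (30 x 1 - 305) / 5.5 = -50 (outside (0, 60))
  t = (30 x 1 + 305) / 5.5 = 60.91 (outside (0, 60))
Valid solutions in (0, 60): {15.45} minutes.
The first occurrence is t = 15.45 minutes.
The hands form a 55-degree angle at 15.45 minutes past 1:00.

Final answer: 15.45 minutes past 1:00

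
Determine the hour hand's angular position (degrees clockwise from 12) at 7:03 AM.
The hour hand moves 30 degrees per hour and 0.5 degrees per minute.
At 7:03: (7) x 30 + 3 x 0.5 = 210 + 1.5 = 211.5 degrees

Final answer: 211.5 degrees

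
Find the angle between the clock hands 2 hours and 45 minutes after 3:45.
First find the time 2 hours and 45 minutes after 3:45.
Total minutes: 3 x 60 + 45 + 2 x 60 + 45 = 390.
390 mod 720 = 390 minutes = 6:30.
Now compute the angle at 6:30:
Hour hand: 6 x 30 + 30 x 0.5 = 195 degrees
Minute hand: 30 x 6 = 180 degrees
Difference: |195 - 180| = 15 degrees
The angle is 15 degrees

Final answer: 15 degrees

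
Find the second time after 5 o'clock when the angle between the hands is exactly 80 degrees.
At t minutes past 5:00, the hour hand is at 30 x 5 + 0.5t degrees and the minute hand is at 6t degrees.
The smaller angle between them is 80 degrees when |30H - 5.5t| = 80 or |30H - 5.5t| = 280.
With H = 5, solve 30 x 5 - 5.5t = +/- target for each target:
  t = (30 x 5 - 80) / 5.5 = 12.73
  t = (30 x 5 + 80) / 5.5 = 41.82
  t = (30 x 5 - 280) / 5.5 = -23.64 (outside (0, 60))
  t = (30 x 5 + 280) / 5.5 = 78.18 (outside (0, 60))
Valid solutions in (0, 60): {12.73, 41.82} minutes.
The second occurrence is t = 41.82 minutes.
The hands form a 80-degree angle at 41.82 minutes past 5:00.

Final answer: 41.82 minutes past 5:00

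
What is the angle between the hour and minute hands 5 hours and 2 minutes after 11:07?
First find the time 5 hours and 2 minutes after 11:07.
Total minutes: 11 x 60 + 7 + 5 x 60 + 2 = 969.
969 mod 720 = 249 minutes = 4:09.
Now compute the angle at 4:09:
Hour hand: 4 x 30 + 9 x 0.5 = 124.5 degrees
Minute hand: 9 x 6 = 54 degrees
Difference: |124.5 - 54| = 70.5 degrees
The angle is 70.5 degrees

Final answer: 70.5 degrees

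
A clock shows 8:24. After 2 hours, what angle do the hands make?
First find the time 2 hours after 8:24.
Total minutes: 8 x 60 + 24 + 2 x 60 + 0 = 624.
624 mod 720 = 624 minutes = 10:24.
Now compute the angle at 10:24:
Hour hand: 10 x 30 + 24 x 0.5 = 312 degrees
Minute hand: 24 x 6 = 144 degrees
Difference: |312 - 144| = 168 degrees
The angle is 168 degrees

Final answer: 168 degrees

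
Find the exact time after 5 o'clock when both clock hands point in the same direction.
The minute hand gains 5.5 degrees per minute on the hour hand.
At 5:00, the hour hand is at 150 degrees and the minute hand is at 0 degrees.
The gap is 150 degrees. Time to close: 150/5.5 = 60 x 5/11 = 27.27 minutes.
The hands overlap at 27.27 minutes past 5:00.

Final answer: 27.27 minutes past 5:00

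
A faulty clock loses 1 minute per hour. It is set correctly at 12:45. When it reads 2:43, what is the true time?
For every 60 true minutes, the faulty clock advances 59 minutes, so 1 faulty-clock minute corresponds to 60/59 true minutes.
From 12:45 to 2:43 on the faulty dial is 118 minutes.
True elapsed: 118 x 60/59 = 120 minutes = 2 hours.
True time: 12:45 + 2 hours = 2:45.

Final answer: 2:45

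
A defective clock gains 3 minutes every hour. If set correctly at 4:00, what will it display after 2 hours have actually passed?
For every 60 true minutes, the faulty clock advances 60 + 3 = 63 minutes.
True elapsed: 2 hours = 120 minutes.
Faulty clock advances: 120 x 63/60 = 126 minutes (drift: 6 minutes ahead).
Shown time: 4:00 + 126 minutes = 6:06.

Final answer: 6:06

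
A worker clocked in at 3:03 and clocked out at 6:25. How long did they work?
From 3:03 to 6:25:
(6 x 60 + 25) - (3 x 60 + 3) = 385 - 183 = 202 minutes
= 3 hours and 22 minutes

Final answer: 3 hours and 22 minutes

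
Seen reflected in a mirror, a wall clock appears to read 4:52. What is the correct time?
Reflection across the vertical (12-6) axis maps a hand at angle A degrees to (360 - A) degrees, which sends a reading of T minutes past 12:00 to (720 - T) minutes past 12:00.
Mirror reads 4:52 = 292 minutes past 12:00.
Actual time: (720 - 292) mod 720 = 428 minutes = 7:08.

Final answer: 7:08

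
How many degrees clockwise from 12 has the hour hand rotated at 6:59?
The hour hand moves 30 degrees per hour and 0.5 degrees per minute.
At 6:59: (6) x 30 + 59 x 0.5 = 180 + 29.5 = 209.5 degrees

Final answer: 209.5 degrees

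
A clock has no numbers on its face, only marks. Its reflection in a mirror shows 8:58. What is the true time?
Reflection across the vertical (12-6) axis maps a hand at angle A degrees to (360 - A) degrees, which sends a reading of T minutes past 12:00 to (720 - T) minutes past 12:00.
Mirror reads 8:58 = 538 minutes past 12:00.
Actual time: (720 - 538) mod 720 = 182 minutes = 3:02.

Final answer: 3:02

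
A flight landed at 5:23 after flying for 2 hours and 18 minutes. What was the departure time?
Starting time: 5:23 = 323 total minutes past 12:00
Subtracting: 2 hours and 18 minutes = 138 minutes
323 - 138 = 185 minutes
= 3 hours and 5 minutes past 12:00 = 3:05

Final answer: 3:05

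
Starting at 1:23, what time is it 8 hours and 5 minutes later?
Starting time: 1:23
Adding 5 minutes to 23 minutes: 23 + 5 = 28 minutes
Adding 8 hours: 1 + 8 = 9
Final time: 9:28

Final answer: 9:28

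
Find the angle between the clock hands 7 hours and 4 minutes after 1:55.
First find the time 7 hours and 4 minutes after 1:55.
Total minutes: 1 x 60 + 55 + 7 x 60 + 4 = 539.
539 mod 720 = 539 minutes = 8:59.
Now compute the angle at 8:59:
Hour hand: 8 x 30 + 59 x 0.5 = 269.5 degrees
Minute hand: 59 x 6 = 354 degrees
Difference: |269.5 - 354| = 84.5 degrees
The angle is 84.5 degrees

Final answer: 84.5 degrees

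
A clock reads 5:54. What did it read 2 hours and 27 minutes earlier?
Starting time: 5:54 = 354 total minutes past 12:00
Subtracting: 2 hours and 27 minutes = 147 minutes
354 - 147 = 207 minutes
= 3 hours and 27 minutes past 12:00 = 3:27

Final answer: 3:27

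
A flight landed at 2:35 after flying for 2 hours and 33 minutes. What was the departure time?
Starting time: 2:35 = 155 total minutes past 12:00
Subtracting: 2 hours and 33 minutes = 153 minutes
155 - 153 = 2 minutes
= 2 minutes past 12:00 = 12:02

Final answer: 12:02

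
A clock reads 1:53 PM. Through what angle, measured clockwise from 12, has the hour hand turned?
The hour hand moves 30 degrees per hour and 0.5 degrees per minute.
At 1:53: (1) x 30 + 53 x 0.5 = 30 + 26.5 = 56.5 degrees

Final answer: 56.5 degrees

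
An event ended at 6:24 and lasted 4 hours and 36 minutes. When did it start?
Starting time: 6:24 = 384 total minutes past 12:00
Subtracting: 4 hours and 36 minutes = 276 minutes
384 - 276 = 108 minutes
= 1 hour and 48 minutes past 12:00 = 1:48

Final answer: 1:48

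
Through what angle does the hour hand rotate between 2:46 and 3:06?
The hour hand moves 0.5 degrees per minute.
Time elapsed: 3:06 - 2:46 = 20 minutes
Angular displacement: 20 x 0.5 = 10 degrees

Final answer: 10 degrees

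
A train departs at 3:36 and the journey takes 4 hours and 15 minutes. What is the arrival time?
Starting time: 3:36
Adding 15 minutes to 36 minutes: 36 + 15 = 51 minutes
Adding 4 hours: 3 + 4 = 7
Final time: 7:51

Final answer: 7:51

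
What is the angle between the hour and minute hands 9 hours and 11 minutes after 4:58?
First find the time 9 hours and 11 minutes after 4:58.
Total minutes: 4 x 60 + 58 + 9 x 60 + 11 = 849.
849 mod 720 = 129 minutes = 2:09.
Now compute the angle at 2:09:
Hour hand: 2 x 30 + 9 x 0.5 = 64.5 degrees
Minute hand: 9 x 6 = 54 degrees
Difference: |64.5 - 54| = 10.5 degrees
The angle is 10.5 degrees

Final answer: 10.5 degrees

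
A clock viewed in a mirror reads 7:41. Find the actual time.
Reflection across the vertical (12-6) axis maps a hand at angle A degrees to (360 - A) degrees, which sends a reading of T minutes past 12:00 to (720 - T) minutes past 12:00.
Mirror reads 7:41 = 461 minutes past 12:00.
Actual time: (720 - 461) mod 720 = 259 minutes = 4:19.

Final answer: 4:19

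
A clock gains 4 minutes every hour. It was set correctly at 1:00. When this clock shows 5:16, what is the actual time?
For every 60 true minutes, the faulty clock advances 64 minutes, so 1 faulty-clock minute corresponds to 60/64 true minutes.
From 1:00 to 5:16 on the faulty dial is 256 minutes.
True elapsed: 256 x 60/64 = 240 minutes = 4 hours.
True time: 1:00 + 4 hours = 5:00.

Final answer: 5:00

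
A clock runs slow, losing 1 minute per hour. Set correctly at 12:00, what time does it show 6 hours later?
For every 60 true minutes, the faulty clock advances 60 - 1 = 59 minutes.
True elapsed: 6 hours = 360 minutes.
Faulty clock advances: 360 x 59/60 = 354 minutes (drift: 6 minutes behind).
Shown time: 12:00 + 354 minutes = 5:54.

Final answer: 5:54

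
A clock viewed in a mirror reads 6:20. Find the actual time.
Reflection across the vertical (12-6) axis maps a hand at angle A degrees to (360 - A) degrees, which sends a reading of T minutes past 12:00 to (720 - T) minutes past 12:00.
Mirror reads 6:20 = 380 minutes past 12:00.
Actual time: (720 - 380) mod 720 = 340 minutes = 5:40.

Final answer: 5:40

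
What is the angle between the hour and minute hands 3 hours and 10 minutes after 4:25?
First find the time 3 hours and 10 minutes after 4:25.
Total minutes: 4 x 60 + 25 + 3 x 60 + 10 = 455.
455 mod 720 = 455 minutes = 7:35.
Now compute the angle at 7:35:
Hour hand: 7 x 30 + 35 x 0.5 = 227.5 degrees
Minute hand: 35 x 6 = 210 degrees
Difference: |227.5 - 210| = 17.5 degrees
The angle is 17.5 degrees

Final answer: 17.5 degrees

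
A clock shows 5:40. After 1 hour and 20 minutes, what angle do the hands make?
First find the time 1 hour and 20 minutes after 5:40.
Total minutes: 5 x 60 + 40 + 1 x 60 + 20 = 420.
420 mod 720 = 420 minutes = 7:00.
Now compute the angle at 7:00:
Hour hand: 7 x 30 + 0 x 0.5 = 210 degrees
Minute hand: 0 x 6 = 0 degrees
Difference: |210 - 0| = 210 degrees
Smaller angle: 360 - 210 = 150 degrees

Final answer: 150 degrees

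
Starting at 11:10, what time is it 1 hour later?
Starting time: 11:10
Adding 0 minutes to 10 minutes: 10 + 0 = 10 minutes
Adding 1 hour: 11 + 1 = 12
Final time: 12:10

Final answer: 12:10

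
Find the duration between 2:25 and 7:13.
From 2:25 to 7:13:
(7 x 60 + 13) - (2 x 60 + 25) = 433 - 145 = 288 minutes
= 4 hours and 48 minutes

Final answer: 4 hours and 48 minutes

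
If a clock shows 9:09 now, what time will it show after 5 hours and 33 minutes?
Starting time: 9:09
Adding 33 minutes to 9 minutes: 9 + 33 = 42 minutes
Adding 5 hours: 9 + 5 = 14 - 12 = 2
Final time: 2:42

Final answer: 2:42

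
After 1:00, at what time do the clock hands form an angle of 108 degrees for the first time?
At t minutes past 1:00, the hour hand is at 30 x 1 + 0.5t degrees and the minute hand is at 6t degrees.
The smaller angle between them is 108 degrees when |30H - 5.5t| = 108 or |30H - 5.5t| = 252.
With H = 1, solve 30 x 1 - 5.5t = +/- target for each target:
  t = (30 x 1 - 108) / 5.5 = -14.18 (outside (0, 60))
  t = (30 x 1 + 108) / 5.5 = 25.09
  t = (30 x 1 - 252) / 5.5 = -40.36 (outside (0, 60))
  t = (30 x 1 + 252) / 5.5 = 51.27
Valid solutions in (0, 60): {25.09, 51.27} minutes.
The first occurrence is t = 25.09 minutes.
The hands form a 108-degree angle at 25.09 minutes past 1:00.

Final answer: 25.09 minutes past 1:00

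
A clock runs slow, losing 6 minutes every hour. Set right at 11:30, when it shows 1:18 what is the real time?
For every 60 true minutes, the faulty clock advances 54 minutes, so 1 faulty-clock minute corresponds to 60/54 true minutes.
From 11:30 to 1:18 on the faulty dial is 108 minutes.
True elapsed: 108 x 60/54 = 120 minutes = 2 hours.
True time: 11:30 + 2 hours = 1:30.

Final answer: 1:30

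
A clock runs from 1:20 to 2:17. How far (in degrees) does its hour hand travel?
The hour hand moves 0.5 degrees per minute.
Time elapsed: 2:17 - 1:20 = 57 minutes
Angular displacement: 57 x 0.5 = 28.5 degrees

Final answer: 28.5 degrees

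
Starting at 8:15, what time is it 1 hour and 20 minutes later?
Starting time: 8:15
Adding 20 minutes to 15 minutes: 15 + 20 = 35 minutes
Adding 1 hour: 8 + 1 = 9
Final time: 9:35

Final answer: 9:35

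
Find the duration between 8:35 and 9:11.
From 8:35 to 9:11:
(9 x 60 + 11) - (8 x 60 + 35) = 551 - 515 = 36 minutes
= 36 minutes

Final answer: 36 minutes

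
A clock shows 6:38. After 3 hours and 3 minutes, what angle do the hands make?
First find the time 3 hours and 3 minutes after 6:38.
Total minutes: 6 x 60 + 38 + 3 x 60 + 3 = 581.
581 mod 720 = 581 minutes = 9:41.
Now compute the angle at 9:41:
Hour hand: 9 x 30 + 41 x 0.5 = 290.5 degrees
Minute hand: 41 x 6 = 246 degrees
Difference: |290.5 - 246| = 44.5 degrees
The angle is 44.5 degrees

Final answer: 44.5 degrees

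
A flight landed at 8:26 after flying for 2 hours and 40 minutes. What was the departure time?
Starting time: 8:26 = 506 total minutes past 12:00
Subtracting: 2 hours and 40 minutes = 160 minutes
506 - 160 = 346 minutes
= 5 hours and 46 minutes past 12:00 = 5:46

Final answer: 5:46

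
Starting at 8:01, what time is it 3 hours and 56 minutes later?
Starting time: 8:01
Adding 56 minutes to 1 minute: 1 + 56 = 57 minutes
Adding 3 hours: 8 + 3 = 11
Final time: 11:57

Final answer: 11:57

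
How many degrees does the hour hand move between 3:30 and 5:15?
The hour hand moves 0.5 degrees per minute.
Time elapsed: 5:15 - 3:30 = 105 minutes
Angular displacement: 105 x 0.5 = 52.5 degrees

Final answer: 52.5 degrees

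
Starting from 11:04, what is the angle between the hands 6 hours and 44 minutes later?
First find the time 6 hours and 44 minutes after 11:04.
Total minutes: 11 x 60 + 4 + 6 x 60 + 44 = 1068.
1068 mod 720 = 348 minutes = 5:48.
Now compute the angle at 5:48:
Hour hand: 5 x 30 + 48 x 0.5 = 174 degrees
Minute hand: 48 x 6 = 288 degrees
Difference: |174 - 288| = 114 degrees
The angle is 114 degrees

Final answer: 114 degrees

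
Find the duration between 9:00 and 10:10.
From 9:00 to 10:10:
(10 x 60 + 10) - (9 x 60 + 0) = 610 - 540 = 70 minutes
= 1 hour and 10 minutes

Final answer: 1 hour and 10 minutes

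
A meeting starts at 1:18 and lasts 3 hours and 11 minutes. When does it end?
Starting time: 1:18
Adding 11 minutes to 18 minutes: 18 + 11 = 29 minutes
Adding 3 hours: 1 + 3 = 4
Final time: 4:29

Final answer: 4:29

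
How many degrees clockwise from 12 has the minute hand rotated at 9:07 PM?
The minute hand moves 6 degrees per minute.
At 9:07: 7 x 6 = 42 degrees

Final answer: 42 degrees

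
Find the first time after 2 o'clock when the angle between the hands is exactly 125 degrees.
At t minutes past 2:00, the hour hand is at 30 x 2 + 0.5t degrees and the minute hand is at 6t degrees.
The smaller angle between them is 125 degrees when |30H - 5.5t| = 125 or |30H - 5.5t| = 235.
With H = 2, solve 30 x 2 - 5.5t = +/- target for each target:
  t = (30 x 2 - 125) / 5.5 = -11.82 (outside (0, 60))
  t = (30 x 2 + 125) / 5.5 = 33.64
  t = (30 x 2 - 235) / 5.5 = -31.82 (outside (0, 60))
  t = (30 x 2 + 235) / 5.5 = 53.64
Valid solutions in (0, 60): {33.64, 53.64} minutes.
The first occurrence is t = 33.64 minutes.
The hands form a 125-degree angle at 33.64 minutes past 2:00.

Final answer: 33.64 minutes past 2:00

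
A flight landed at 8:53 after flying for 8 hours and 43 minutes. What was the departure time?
Starting time: 8:53 = 533 total minutes past 12:00
Subtracting: 8 hours and 43 minutes = 523 minutes
533 - 523 = 10 minutes
= 10 minutes past 12:00 = 12:10

Final answer: 12:10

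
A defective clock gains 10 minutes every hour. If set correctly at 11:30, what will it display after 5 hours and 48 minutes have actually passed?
For every 60 true minutes, the faulty clock advances 60 + 10 = 70 minutes.
True elapsed: 5 hours and 48 minutes = 348 minutes.
Faulty clock advances: 348 x 70/60 = 406 minutes (drift: 58 minutes ahead).
Shown time: 11:30 + 406 minutes = 6:16.

Final answer: 6:16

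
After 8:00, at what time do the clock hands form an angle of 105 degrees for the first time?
At t minutes past 8:00, the hour hand is at 30 x 8 + 0.5t degrees and the minute hand is at 6t degrees.
The smaller angle between them is 105 degrees when |30H - 5.5t| = 105 or |30H - 5.5t| = 255.
With H = 8, solve 30 x 8 - 5.5t = +/- target for each target:
  t = (30 x 8 - 105) / 5.5 = 24.55
  t = (30 x 8 + 105) / 5.5 = 62.73 (outside (0, 60))
  t = (30 x 8 - 255) / 5.5 = -2.73 (outside (0, 60))
  t = (30 x 8 + 255) / 5.5 = 90 (outside (0, 60))
Valid solutions in (0, 60): {24.55} minutes.
The first occurrence is t = 24.55 minutes.
The hands form a 105-degree angle at 24.55 minutes past 8:00.

Final answer: 24.55 minutes past 8:00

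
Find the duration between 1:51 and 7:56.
From 1:51 to 7:56:
(7 x 60 + 56) - (1 x 60 + 51) = 476 - 111 = 365 minutes
= 6 hours and 5 minutes

Final answer: 6 hours and 5 minutes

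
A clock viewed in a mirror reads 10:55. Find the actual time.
Reflection across the vertical (12-6) axis maps a hand at angle A degrees to (360 - A) degrees, which sends a reading of T minutes past 12:00 to (720 - T) minutes past 12:00.
Mirror reads 10:55 = 655 minutes past 12:00.
Actual time: (720 - 655) mod 720 = 65 minutes = 1:05.

Final answer: 1:05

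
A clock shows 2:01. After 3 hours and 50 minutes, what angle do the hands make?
First find the time 3 hours and 50 minutes after 2:01.
Total minutes: 2 x 60 + 1 + 3 x 60 + 50 = 351.
351 mod 720 = 351 minutes = 5:51.
Now compute the angle at 5:51:
Hour hand: 5 x 30 + 51 x 0.5 = 175.5 degrees
Minute hand: 51 x 6 = 306 degrees
Difference: |175.5 - 306| = 130.5 degrees
The angle is 130.5 degrees

Final answer: 130.5 degrees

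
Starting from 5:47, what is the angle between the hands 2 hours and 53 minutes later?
First find the time 2 hours and 53 minutes after 5:47.
Total minutes: 5 x 60 + 47 + 2 x 60 + 53 = 520.
520 mod 720 = 520 minutes = 8:40.
Now compute the angle at 8:40:
Hour hand: 8 x 30 + 40 x 0.5 = 260 degrees
Minute hand: 40 x 6 = 240 degrees
Difference: |260 - 240| = 20 degrees
The angle is 20 degrees

Final answer: 20 degrees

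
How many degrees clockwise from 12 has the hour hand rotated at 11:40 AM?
The hour hand moves 30 degrees per hour and 0.5 degrees per minute.
At 11:40: (11) x 30 + 40 x 0.5 = 330 + 20 = 350 degrees

Final answer: 350 degrees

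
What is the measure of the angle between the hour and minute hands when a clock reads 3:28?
Hour hand position: 3 x 30 + 28 x 0.5 = 104 degrees
Minute hand position: 28 x 6 = 168 degrees
Difference: |104 - 168| = 64 degrees
The angle between the hands is 64 degrees

Final answer: 64 degrees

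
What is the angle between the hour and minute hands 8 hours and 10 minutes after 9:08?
First find the time 8 hours and 10 minutes after 9:08.
Total minutes: 9 x 60 + 8 + 8 x 60 + 10 = 1038.
1038 mod 720 = 318 minutes = 5:18.
Now compute the angle at 5:18:
Hour hand: 5 x 30 + 18 x 0.5 = 159 degrees
Minute hand: 18 x 6 = 108 degrees
Difference: |159 - 108| = 51 degrees
The angle is 51 degrees

Final answer: 51 degrees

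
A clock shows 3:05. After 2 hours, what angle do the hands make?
First find the time 2 hours after 3:05.
Total minutes: 3 x 60 + 5 + 2 x 60 + 0 = 305.
305 mod 720 = 305 minutes = 5:05.
Now compute the angle at 5:05:
Hour hand: 5 x 30 + 5 x 0.5 = 152.5 degrees
Minute hand: 5 x 6 = 30 degrees
Difference: |152.5 - 30| = 122.5 degrees
The angle is 122.5 degrees

Final answer: 122.5 degrees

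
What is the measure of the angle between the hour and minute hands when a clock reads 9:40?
Hour hand position: 9 x 30 + 40 x 0.5 = 290 degrees
Minute hand position: 40 x 6 = 240 degrees
Difference: |290 - 240| = 50 degrees
The angle between the hands is 50 degrees

Final answer: 50 degrees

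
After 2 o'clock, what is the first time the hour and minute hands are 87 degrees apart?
At t minutes past 2:00, the hour hand is at 30 x 2 + 0.5t degrees and the minute hand is at 6t degrees.
The smaller angle between them is 87 degrees when |30H - 5.5t| = 87 or |30H - 5.5t| = 273.
With H = 2, solve 30 x 2 - 5.5t = +/- target for each target:
  t = (30 x 2 - 87) / 5.5 = -4.91 (outside (0, 60))
  t = (30 x 2 + 87) / 5.5 = 26.73
  t = (30 x 2 - 273) / 5.5 = -38.73 (outside (0, 60))
  t = (30 x 2 + 273) / 5.5 = 60.55 (outside (0, 60))
Valid solutions in (0, 60): {26.73} minutes.
The first occurrence is t = 26.73 minutes.
The hands form a 87-degree angle at 26.73 minutes past 2:00.

Final answer: 26.73 minutes past 2:00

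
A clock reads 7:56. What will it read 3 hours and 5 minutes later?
Starting time: 7:56
Adding 5 minutes to 56 minutes: 56 + 5 = 61 minutes = 1 hour and 1 minute
Adding 3 hours: 7 + 3 + 1 (carry) = 11
Final time: 11:01

Final answer: 11:01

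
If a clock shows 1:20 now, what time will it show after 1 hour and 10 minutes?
Starting time: 1:20
Adding 10 minutes to 20 minutes: 20 + 10 = 30 minutes
Adding 1 hour: 1 + 1 = 2
Final time: 2:30

Final answer: 2:30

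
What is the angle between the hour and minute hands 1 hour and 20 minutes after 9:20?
First find the time 1 hour and 20 minutes after 9:20.
Total minutes: 9 x 60 + 20 + 1 x 60 + 20 = 640.
640 mod 720 = 640 minutes = 10:40.
Now compute the angle at 10:40:
Hour hand: 10 x 30 + 40 x 0.5 = 320 degrees
Minute hand: 40 x 6 = 240 degrees
Difference: |320 - 240| = 80 degrees
The angle is 80 degrees

Final answer: 80 degrees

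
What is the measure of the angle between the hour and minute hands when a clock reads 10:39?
Hour hand position: 10 x 30 + 39 x 0.5 = 319.5 degrees
Minute hand position: 39 x 6 = 234 degrees
Difference: |319.5 - 234| = 85.5 degrees
The angle between the hands is 85.5 degrees

Final answer: 85.5 degrees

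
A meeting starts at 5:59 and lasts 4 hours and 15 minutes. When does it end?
Starting time: 5:59
Adding 15 minutes to 59 minutes: 59 + 15 = 74 minutes = 1 hour and 14 minutes
Adding 4 hours: 5 + 4 + 1 (carry) = 10
Final time: 10:14

Final answer: 10:14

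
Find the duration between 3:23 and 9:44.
From 3:23 to 9:44:
(9 x 60 + 44) - (3 x 60 + 23) = 584 - 203 = 381 minutes
= 6 hours and 21 minutes

Final answer: 6 hours and 21 minutes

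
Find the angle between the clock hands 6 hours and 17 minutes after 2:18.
First find the time 6 hours and 17 minutes after 2:18.
Total minutes: 2 x 60 + 18 + 6 x 60 + 17 = 515.
515 mod 720 = 515 minutes = 8:35.
Now compute the angle at 8:35:
Hour hand: 8 x 30 + 35 x 0.5 = 257.5 degrees
Minute hand: 35 x 6 = 210 degrees
Difference: |257.5 - 210| = 47.5 degrees
The angle is 47.5 degrees

Final answer: 47.5 degrees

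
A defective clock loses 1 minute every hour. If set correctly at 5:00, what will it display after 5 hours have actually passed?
For every 60 true minutes, the faulty clock advances 60 - 1 = 59 minutes.
True elapsed: 5 hours = 300 minutes.
Faulty clock advances: 300 x 59/60 = 295 minutes (drift: 5 minutes behind).
Shown time: 5:00 + 295 minutes = 9:55.

Final answer: 9:55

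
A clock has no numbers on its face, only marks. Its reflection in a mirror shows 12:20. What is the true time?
Reflection across the vertical (12-6) axis maps a hand at angle A degrees to (360 - A) degrees, which sends a reading of T minutes past 12:00 to (720 - T) minutes past 12:00.
Mirror reads 12:20 = 20 minutes past 12:00.
Actual time: (720 - 20) mod 720 = 700 minutes = 11:40.

Final answer: 11:40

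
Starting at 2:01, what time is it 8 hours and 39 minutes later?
Starting time: 2:01
Adding 39 minutes to 1 minute: 1 + 39 = 40 minutes
Adding 8 hours: 2 + 8 = 10
Final time: 10:40

Final answer: 10:40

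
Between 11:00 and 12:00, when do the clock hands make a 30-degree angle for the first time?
At t minutes past 11:00, the hour hand is at 30 x 11 + 0.5t degrees and the minute hand is at 6t degrees.
The smaller angle between them is 30 degrees when |30H - 5.5t| = 30 or |30H - 5.5t| = 330.
With H = 11, solve 30 x 11 - 5.5t = +/- target for each target:
  t = (30 x 11 - 30) / 5.5 = 54.55
  t = (30 x 11 + 30) / 5.5 = 65.45 (outside (0, 60))
  t = (30 x 11 - 330) / 5.5 = 0 (outside (0, 60))
  t = (30 x 11 + 330) / 5.5 = 120 (outside (0, 60))
Valid solutions in (0, 60): {54.55} minutes.
The first occurrence is t = 54.55 minutes.
The hands form a 30-degree angle at 54.55 minutes past 11:00.

Final answer: 54.55 minutes past 11:00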